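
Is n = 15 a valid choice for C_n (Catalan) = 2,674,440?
C_15 = C(30,15)/(15+1) = 155,117,520/16 = 9,694,845, which does not equal 2,674,440.
Final answer: No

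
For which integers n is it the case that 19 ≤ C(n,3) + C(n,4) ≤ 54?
6

Explanation: C(5,3)+C(5,4)=15; C(6,3)+C(6,4)=35; C(7,3)+C(7,4)=70. So valid n = 6.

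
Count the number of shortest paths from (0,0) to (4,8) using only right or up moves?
495

Explanation: Choose 4 rights from 12 moves: C(12,4) = 495.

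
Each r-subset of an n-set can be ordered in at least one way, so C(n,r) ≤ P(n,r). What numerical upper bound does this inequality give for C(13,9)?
P(13,9) = 13·12·11·10·9·8·7·6·5 = 259,459,200, so C(13,9) ≤ 259,459,200. (The bound is loose by a factor of 9! = 362,880: C(13,9) = 259,459,200/362,880 = 715.)
Final answer: 259,459,200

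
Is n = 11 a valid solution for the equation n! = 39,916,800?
Yes

Reasoning: 11! = 11·10! = 11·3,628,800 = 39,916,800, which equals 39,916,800.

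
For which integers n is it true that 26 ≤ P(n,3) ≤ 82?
P(4,3)=24; P(5,3)=60; P(6,3)=120. So valid n = 5.

Answer: 5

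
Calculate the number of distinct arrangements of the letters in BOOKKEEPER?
151,200

Word has 10 letters (B=1, O=2, K=2, E=3, P=1, R=1). Arrangements: 10!/Π(k!) = 151,200.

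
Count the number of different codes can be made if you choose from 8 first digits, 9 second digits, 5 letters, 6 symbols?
2,160

Working:
By the multiplication principle: 8 × 9 × 5 × 6 = 2,160.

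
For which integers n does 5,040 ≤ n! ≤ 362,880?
7, 8, 9
n! is strictly increasing; 7! = 5,040 and 9! = 362,880, so valid n = 7, 8, 9.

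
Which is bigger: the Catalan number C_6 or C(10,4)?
C(10,4)

Working:
C_6 = C(12,6)/(6+1) = 924/7 = 132; C(10,4) = 210.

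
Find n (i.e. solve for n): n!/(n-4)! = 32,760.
n!/(n-4)! = n×(n-1)×(n-2)×(n-3), a product of 4 consecutive integers ≈ (n−1.5)^4. 32,760^(1/4) + 1.5 ≈ 15.0; check n = 15: 15×14×13×12 = 32,760 ✓. So n = 15.

Answer: 15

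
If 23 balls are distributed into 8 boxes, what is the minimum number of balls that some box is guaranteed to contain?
3
Pigeonhole: ⌈23/8⌉ = 3.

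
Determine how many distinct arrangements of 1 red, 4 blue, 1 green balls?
Multinomial: 6!/(1! × 4! × 1!) = 30.

Answer: 30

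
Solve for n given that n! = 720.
6

Working:
n! is strictly increasing. 4! = 24, 5! = 120, 6! = 720 ✓. So n = 6.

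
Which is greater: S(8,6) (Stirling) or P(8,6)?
S(8,6) = 6·S(7,6) + S(7,5) = 6·21 + 140 = 266; P(8,6) = 20,160.
Final answer: P(8,6)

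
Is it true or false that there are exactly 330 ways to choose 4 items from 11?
True

Working:
C(11,4) = 330.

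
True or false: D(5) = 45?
Derangements of 5 elements: D(5) = (5-1)·[D(4) + D(3)] = 4·[9 + 2] = 44.
Final answer: False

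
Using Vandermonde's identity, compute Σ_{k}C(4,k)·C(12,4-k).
1,820
= C(4+12,4) = C(16,4) = 1,820.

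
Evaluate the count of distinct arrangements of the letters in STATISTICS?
50,400
Word has 10 letters (S=3, T=3, A=1, I=2, C=1). Arrangements: 10!/Π(k!) = 50,400.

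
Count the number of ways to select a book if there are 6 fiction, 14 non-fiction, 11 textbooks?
31

Explanation: By the addition principle: 6 + 14 + 11 = 31.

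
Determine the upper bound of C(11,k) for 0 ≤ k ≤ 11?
Maximum at k = 5 or k = 6: C(11,5) = 462.

Answer: 462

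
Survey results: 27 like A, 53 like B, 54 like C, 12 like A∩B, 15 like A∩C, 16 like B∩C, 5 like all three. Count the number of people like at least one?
96
|A∪B∪C| = 27+53+54-12-15-16+5 = 96.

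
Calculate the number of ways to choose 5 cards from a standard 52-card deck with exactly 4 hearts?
27,885

Working:
13 hearts and 39 non-hearts: C(13,4) × C(39,1) = 715 × 39 = 27,885.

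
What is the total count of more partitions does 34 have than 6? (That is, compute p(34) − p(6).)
12,299

Reasoning: Pentagonal recurrence p(n) = p(n−1) + p(n−2) − p(n−5) − p(n−7) + …: p(34) = p(33) + p(32) − p(29) − p(27) + p(22) + p(19) − p(12) − p(8) = 10,143 + 8,349 − 4,565 − 3,010 + 1,002 + 490 − 77 − 22 = 12,310.
p(6) = p(5) + p(4) − p(1) = 7 + 5 − 1 = 11.
Difference = 12,310 − 11 = 12,299.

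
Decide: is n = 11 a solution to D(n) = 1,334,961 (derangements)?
D(11) = (11-1)·[D(10) + D(9)] = 10·[1,334,961 + 133,496] = 14,684,570, which does not equal 1,334,961.

Answer: No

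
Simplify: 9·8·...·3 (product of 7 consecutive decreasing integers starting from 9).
181,440

Reasoning: This is P(9,7) = 9!/(2)! = 181,440.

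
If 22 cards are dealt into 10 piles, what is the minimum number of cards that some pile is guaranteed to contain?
3

Pigeonhole: ⌈22/10⌉ = 3.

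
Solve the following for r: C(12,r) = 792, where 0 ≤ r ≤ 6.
5
C(12,r) is increasing for 0 ≤ r ≤ 6. Stepping up (C(12,r+1) = C(12,r)·(12−r)/(r+1)): C(12,1) = 12, C(12,2) = 66, C(12,3) = 220, C(12,4) = 495, C(12,5) = 792 ✓. So r = 5.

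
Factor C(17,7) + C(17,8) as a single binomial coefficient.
C(18,8)

Solution: By Pascal's identity: C(17,7) + C(17,8) = C(18,8) = 43,758.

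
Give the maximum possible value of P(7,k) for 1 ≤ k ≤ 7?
5,040

P(7,k) increases in k, so maximum at k = 7: 7! = 5,040.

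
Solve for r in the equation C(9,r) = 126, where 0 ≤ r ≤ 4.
4

Reasoning: C(9,r) is increasing for 0 ≤ r ≤ 4. Stepping up (C(9,r+1) = C(9,r)·(9−r)/(r+1)): C(9,1) = 9, C(9,2) = 36, C(9,3) = 84, C(9,4) = 126 ✓. So r = 4.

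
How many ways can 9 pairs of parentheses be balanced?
Using the Catalan number formula: C_n = C(2n, n) / (n+1)
C_9 = C(18, 9) / (9+1)
     = 48620 / 10
     = 4,862

Answer: 4,862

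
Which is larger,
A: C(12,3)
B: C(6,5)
A
A=C(12,3)=220, B=C(6,5)=6.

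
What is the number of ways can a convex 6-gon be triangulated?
14

Explanation: Using the Catalan number formula: C_n = C(2n, n) / (n+1)
C_4 = C(8, 4) / (4+1)
     = 70 / 5
     = 14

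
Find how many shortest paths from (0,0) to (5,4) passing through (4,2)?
45

Solution: To (4,2): C(6,4)=15. From there: C(3,1)=3. Total: 45.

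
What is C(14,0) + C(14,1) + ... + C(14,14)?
16,384

Working:
Sum of binomial coefficients = 2^14 = 16,384.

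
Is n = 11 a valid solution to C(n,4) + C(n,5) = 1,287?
No

C(11,4) + C(11,5) = 330 + 462 = 792, which does not equal 1,287.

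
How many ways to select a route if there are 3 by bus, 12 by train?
15

Solution: By the addition principle: 3 + 12 = 15.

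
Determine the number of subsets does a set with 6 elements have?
Each element can be included or excluded: 2^6 = 64.

Answer: 64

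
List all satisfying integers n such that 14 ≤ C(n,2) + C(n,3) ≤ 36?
5, 6

C(4,2)+C(4,3)=10; C(5,2)+C(5,3)=20; C(6,2)+C(6,3)=35; C(7,2)+C(7,3)=56. So valid n = 5, 6.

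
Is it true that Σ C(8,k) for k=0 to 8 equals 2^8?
Binomial theorem: Σ C(8,k) = (1+1)^8 = 2^8 = 256; RHS 2^8 = 256.
Final answer: True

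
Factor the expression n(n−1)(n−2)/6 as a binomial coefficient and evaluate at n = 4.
C(n,3); C(4,3) = 4

n(n−1)(n−2)/6 = n!/(3!(n−3)!) = C(n,3). At n = 4: C(4,3) = 4.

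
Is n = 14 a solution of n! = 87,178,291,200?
Yes
14! = 14·13! = 14·6,227,020,800 = 87,178,291,200, which equals 87,178,291,200.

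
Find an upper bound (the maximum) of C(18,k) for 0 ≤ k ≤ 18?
Maximum at k = 9: C(18,9) = 48,620.
Final answer: 48,620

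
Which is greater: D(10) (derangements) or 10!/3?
D(10)

Reasoning: D(10) = (10-1)·[D(9) + D(8)] = 9·[133,496 + 14,833] = 1,334,961; 10!/3 = 3,628,800/3 = 1,209,600.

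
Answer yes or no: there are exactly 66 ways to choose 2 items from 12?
C(12,2) = 66.

Answer: Yes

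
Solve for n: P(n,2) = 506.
P(n,2) = n(n−1) is increasing in n; n(n−1) ≈ (n−0.5)^2 = 506 gives n ≈ 23.0. Check: P(21,2) = 420, P(22,2) = 462, P(23,2) = 506 ✓. So n = 23.
Final answer: 23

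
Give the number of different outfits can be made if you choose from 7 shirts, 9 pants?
By the multiplication principle: 7 × 9 = 63.
Final answer: 63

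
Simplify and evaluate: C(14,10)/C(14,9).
1/2

C(n,k+1)/C(n,k) = (n−k)/(k+1). Here (14−9)/(9+1) = 5/10 = 1/2.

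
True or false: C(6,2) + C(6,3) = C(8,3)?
False
Pascal's identity gives C(7,3) = 35, whereas C(8,3) = 56.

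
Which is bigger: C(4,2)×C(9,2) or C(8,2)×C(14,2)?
C(8,2)×C(14,2)

Solution: C(4,2)×C(9,2)=216, C(8,2)×C(14,2)=2,548.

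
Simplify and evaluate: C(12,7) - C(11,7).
462

C(12,7) - C(11,7) = C(11,6) = 462.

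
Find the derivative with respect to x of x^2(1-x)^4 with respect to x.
Product rule: 2x^{1}(1-x)^{4} + x^2·(-4)(1-x)^{3}.

Answer: 2x^1(1-x)^4 - 4x^2(1-x)^3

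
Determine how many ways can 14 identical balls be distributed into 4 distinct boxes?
C(14+4-1, 4-1) = C(17, 3) = 680.

Answer: 680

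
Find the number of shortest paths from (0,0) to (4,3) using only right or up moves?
35
Choose 4 rights from 7 moves: C(7,4) = 35.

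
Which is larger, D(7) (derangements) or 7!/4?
D(7)

Solution: D(7) = (7-1)·[D(6) + D(5)] = 6·[265 + 44] = 1,854; 7!/4 = 5,040/4 = 1,260.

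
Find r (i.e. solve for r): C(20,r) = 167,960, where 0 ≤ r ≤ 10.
9

Reasoning: C(20,r) is increasing for 0 ≤ r ≤ 10. Stepping up (C(20,r+1) = C(20,r)·(20−r)/(r+1)): C(20,1) = 20, C(20,2) = 190, C(20,3) = 1,140, C(20,4) = 4,845, C(20,5) = 15,504, C(20,6) = 38,760, C(20,7) = 77,520, C(20,8) = 125,970, C(20,9) = 167,960 ✓. So r = 9.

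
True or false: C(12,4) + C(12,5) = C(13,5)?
Pascal's identity C(n,k) + C(n,k+1) = C(n+1,k+1): 495 + 792 = 1,287 = C(13,5).
Final answer: True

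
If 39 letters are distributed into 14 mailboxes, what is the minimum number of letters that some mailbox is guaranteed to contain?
3

Explanation: Pigeonhole: ⌈39/14⌉ = 3.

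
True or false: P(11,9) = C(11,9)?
False
P(11,9) = 19,958,400 and C(11,9) = 55; P(n,r) = r! × C(n,r) so P > C whenever r ≥ 2.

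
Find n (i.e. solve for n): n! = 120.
5

n! is strictly increasing. 3! = 6, 4! = 24, 5! = 120 ✓. So n = 5.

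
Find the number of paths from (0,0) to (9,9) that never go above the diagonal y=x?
4,862

Solution: Counted by the Catalan number C_9: C_9 = C(18,9)/(9+1) = 48,620/10 = 4,862.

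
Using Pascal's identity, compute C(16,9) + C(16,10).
19,448

Working:
C(16,9) + C(16,10) = C(17,10) = 19,448.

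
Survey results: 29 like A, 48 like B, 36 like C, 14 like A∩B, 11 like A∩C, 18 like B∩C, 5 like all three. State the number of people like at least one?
75

Explanation: |A∪B∪C| = 29+48+36-14-11-18+5 = 75.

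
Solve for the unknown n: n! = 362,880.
9

Reasoning: n! is strictly increasing. 7! = 5,040, 8! = 40,320, 9! = 362,880 ✓. So n = 9.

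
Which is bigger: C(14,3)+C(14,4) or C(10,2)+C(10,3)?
First=1,365, Second=165.

Answer: C(14,3)+C(14,4)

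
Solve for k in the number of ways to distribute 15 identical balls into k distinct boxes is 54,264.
Stars and bars: the count is C(15+k−1, k−1), increasing in k. k=5: C(19,4) = 3,876, k=6: C(20,5) = 15,504, k=7: C(21,6) = 54,264 ✓. So k = 7.

Answer: 7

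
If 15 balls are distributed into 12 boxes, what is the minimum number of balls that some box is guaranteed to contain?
2

Solution: Pigeonhole: ⌈15/12⌉ = 2.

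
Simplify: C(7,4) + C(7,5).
56

Reasoning: By Pascal's identity: C(8,5) = 56.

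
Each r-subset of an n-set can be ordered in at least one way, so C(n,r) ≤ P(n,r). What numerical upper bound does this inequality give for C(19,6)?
P(19,6) = 19·18·17·16·15·14 = 19,535,040, so C(19,6) ≤ 19,535,040. (The bound is loose by a factor of 6! = 720: C(19,6) = 19,535,040/720 = 27,132.)
Final answer: 19,535,040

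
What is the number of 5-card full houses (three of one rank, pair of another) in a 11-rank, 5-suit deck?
Triple rank: 11. Triple suits: C(5,3)=10. Pair rank: 10. Pair suits: C(5,2)=10. Total: 11,000.
Final answer: 11,000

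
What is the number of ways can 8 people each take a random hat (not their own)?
14,833

Solution: Using D(n) = (n-1)[D(n-1) + D(n-2)]:
D(8) = (8-1) × [D(7) + D(6)]
      = 7 × [1854 + 265]
      = 7 × 2119
      = 14,833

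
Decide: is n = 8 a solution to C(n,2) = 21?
C(8,2) = 8·7/2! = 56/2 = 28, which does not equal 21.

Answer: No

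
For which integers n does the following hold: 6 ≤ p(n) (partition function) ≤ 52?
5, 6, 7, 8, 9, 10

Tabulating p(n) via p(n) = p(n−1) + p(n−2) − p(n−5) − p(n−7) + …: p(4)=5; p(5)=7; p(6)=11; p(7)=15; p(8)=22; p(9)=30; p(10)=42; p(11)=56. So valid n = 5, 6, 7, 8, 9, 10.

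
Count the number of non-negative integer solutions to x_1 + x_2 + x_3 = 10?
C(10+3-1, 3-1) = 66.

Answer: 66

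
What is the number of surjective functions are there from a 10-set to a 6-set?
Onto functions = 6! × S(10,6)
First compute S(10,6) via recurrence:
Using the Stirling recurrence: S(n,k) = k·S(n-1,k) + S(n-1,k-1)
S(10,6) = 6·S(9,6) + S(9,5)
         = 6·2646 + 6951
         = 15876 + 6951
         = 22,827
Then: 720 × 22827 = 16,435,440

Answer: 16,435,440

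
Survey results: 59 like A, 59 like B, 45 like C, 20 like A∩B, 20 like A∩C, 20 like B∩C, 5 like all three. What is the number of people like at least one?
108
|A∪B∪C| = 59+59+45-20-20-20+5 = 108.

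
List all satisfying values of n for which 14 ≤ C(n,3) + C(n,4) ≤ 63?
C(4,3)+C(4,4)=5; C(5,3)+C(5,4)=15; C(6,3)+C(6,4)=35; C(7,3)+C(7,4)=70. So valid n = 5, 6.

Answer: 5, 6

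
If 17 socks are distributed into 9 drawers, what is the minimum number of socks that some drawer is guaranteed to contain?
2

Pigeonhole: ⌈17/9⌉ = 2.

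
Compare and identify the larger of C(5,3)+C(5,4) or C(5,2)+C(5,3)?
C(5,2)+C(5,3)

Explanation: First=15, Second=20.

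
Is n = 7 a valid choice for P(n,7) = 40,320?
No

P(7,7) = 7·6·5·4·3·2·1 = 5,040, which does not equal 40,320.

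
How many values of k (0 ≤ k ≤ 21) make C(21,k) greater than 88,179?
Row 21 is unimodal and symmetric about k=21/2. C(21,6)=54,264 ≤ 88,179; C(21,7)=116,280 > 88,179; by symmetry C(21,k) > 88,179 for k = 7..14. That's 14 - 7 + 1 = 8 values.
Final answer: 8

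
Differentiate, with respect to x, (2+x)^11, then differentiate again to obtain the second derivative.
110(2+x)^9

Working:
First derivative: 11(2+x)^{10}. Second derivative: 11·10·(2+x)^{9} = 110(2+x)^{9}.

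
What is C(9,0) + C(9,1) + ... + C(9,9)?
512

Sum of binomial coefficients = 2^9 = 512.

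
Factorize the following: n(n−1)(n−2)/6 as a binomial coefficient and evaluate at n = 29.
C(n,3); C(29,3) = 3,654

Explanation: n(n−1)(n−2)/6 = n!/(3!(n−3)!) = C(n,3). At n = 29: C(29,3) = 3,654.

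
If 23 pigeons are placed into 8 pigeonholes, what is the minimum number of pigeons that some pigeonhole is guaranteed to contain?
3
Pigeonhole: ⌈23/8⌉ = 3.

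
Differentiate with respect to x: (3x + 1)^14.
42(3x + 1)^13

Working:
Chain rule: 14(3x+1)^{13} × 3 = 42(3x+1)^{13}.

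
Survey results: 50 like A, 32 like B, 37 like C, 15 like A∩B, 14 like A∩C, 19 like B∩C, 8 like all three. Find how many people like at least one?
79
|A∪B∪C| = 50+32+37-15-14-19+8 = 79.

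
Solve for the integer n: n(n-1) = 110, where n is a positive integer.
11

Explanation: n² − n − 110 = 0, so n = (1 ± √(1 + 4·110))/2 = (1 ± √441)/2 = (1 ± 21)/2, i.e. n = 11 or n = -10. Taking the positive root, n = 11 (check: 11×10 = 110).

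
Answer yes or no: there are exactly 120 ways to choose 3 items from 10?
Yes

Reasoning: C(10,3) = 120.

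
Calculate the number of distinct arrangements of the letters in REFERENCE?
7,560
Word has 9 letters (R=2, E=4, F=1, N=1, C=1). Arrangements: 9!/Π(k!) = 7,560.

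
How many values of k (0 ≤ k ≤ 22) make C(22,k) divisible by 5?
8

Solution: Checking C(22,k) mod 5 for k = 0..22: divisible at k = 3, 4, 8, 9, 13, 14, 18, 19. That's 8 values.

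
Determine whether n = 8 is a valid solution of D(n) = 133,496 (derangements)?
No

D(8) = (8-1)·[D(7) + D(6)] = 7·[1,854 + 265] = 14,833, which does not equal 133,496.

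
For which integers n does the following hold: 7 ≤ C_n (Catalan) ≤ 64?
4, 5

Reasoning: C_3=5; C_4=14; C_5=42; C_6=132. So valid n = 4, 5.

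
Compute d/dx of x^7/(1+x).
(7x^6(1+x) - x^7)/(1+x)²

Quotient rule: [7x^{6}(1+x) - x^7]/(1+x)².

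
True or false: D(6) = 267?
Derangements of 6 elements: D(6) = (6-1)·[D(5) + D(4)] = 5·[44 + 9] = 265.

Answer: False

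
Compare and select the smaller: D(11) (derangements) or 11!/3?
D(11) = (11-1)·[D(10) + D(9)] = 10·[1,334,961 + 133,496] = 14,684,570; 11!/3 = 39,916,800/3 = 13,305,600.

Answer: 11!/3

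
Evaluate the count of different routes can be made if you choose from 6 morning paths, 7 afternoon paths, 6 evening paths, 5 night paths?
1,260
By the multiplication principle: 6 × 7 × 6 × 5 = 1,260.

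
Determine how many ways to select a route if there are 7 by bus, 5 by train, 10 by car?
22

By the addition principle: 7 + 5 + 10 = 22.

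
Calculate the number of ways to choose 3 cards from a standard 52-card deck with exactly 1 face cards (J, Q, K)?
9,360
12 face cards and 40 non-face cards: C(12,1) × C(40,2) = 12 × 780 = 9,360.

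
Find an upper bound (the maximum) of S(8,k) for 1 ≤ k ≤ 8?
1,701

Working:
Row S(8,k) for k = 1..8 (via S(n,k) = k·S(n−1,k) + S(n−1,k−1)): 1, 127, 966, 1,701, 1,050, 266, 28, 1. The row is unimodal; maximum at k = 4: 1,701.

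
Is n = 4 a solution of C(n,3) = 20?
No

Reasoning: C(4,3) = 4·3·2/3! = 24/6 = 4, which does not equal 20.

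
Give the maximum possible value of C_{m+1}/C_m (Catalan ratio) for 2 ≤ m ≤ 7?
10/3

Working:
C_{m+1}/C_m = 2(2m+1)/(m+2), which increases with m. Maximum at m = 7: 2·15/9 = 10/3.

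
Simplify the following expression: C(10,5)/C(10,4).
6/5

C(n,k+1)/C(n,k) = (n−k)/(k+1). Here (10−4)/(4+1) = 6/5 = 6/5.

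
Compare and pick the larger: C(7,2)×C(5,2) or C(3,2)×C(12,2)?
C(7,2)×C(5,2)

Explanation: C(7,2)×C(5,2)=210, C(3,2)×C(12,2)=198.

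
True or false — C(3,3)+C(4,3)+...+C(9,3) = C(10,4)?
True
Hockey stick identity gives Σ = C(10,4) = 210; RHS C(10,4) = 210.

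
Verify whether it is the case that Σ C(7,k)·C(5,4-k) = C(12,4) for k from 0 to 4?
True
Vandermonde's identity gives C(12,4) = 495; RHS C(12,4) = 495.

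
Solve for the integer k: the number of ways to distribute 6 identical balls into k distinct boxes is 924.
7

Explanation: Stars and bars: the count is C(6+k−1, k−1), increasing in k. k=5: C(10,4) = 210, k=6: C(11,5) = 462, k=7: C(12,6) = 924 ✓. So k = 7.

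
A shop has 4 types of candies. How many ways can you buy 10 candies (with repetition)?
286

Stars and bars: C(10+4-1, 10) = C(13, 10) = 286.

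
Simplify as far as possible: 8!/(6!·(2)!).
This is C(8,6) = 28.

Answer: 28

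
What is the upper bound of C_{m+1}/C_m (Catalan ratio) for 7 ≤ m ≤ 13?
18/5

Solution: C_{m+1}/C_m = 2(2m+1)/(m+2), which increases with m. Maximum at m = 13: 2·27/15 = 18/5.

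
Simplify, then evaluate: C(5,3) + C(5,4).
15

Solution: By Pascal's identity: C(6,4) = 15.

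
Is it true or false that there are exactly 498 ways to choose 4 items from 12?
False

C(12,4) = 495 ≠ 498.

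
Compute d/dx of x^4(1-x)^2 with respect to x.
4x^3(1-x)^2 - 2x^4(1-x)^1
Product rule: 4x^{3}(1-x)^{2} + x^4·(-2)(1-x)^{1}.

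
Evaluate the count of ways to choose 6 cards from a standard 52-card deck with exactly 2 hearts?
6,415,578
13 hearts and 39 non-hearts: C(13,2) × C(39,4) = 78 × 82251 = 6,415,578.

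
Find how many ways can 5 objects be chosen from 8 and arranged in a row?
6,720

Working:
P(8,5) = 8!/(8-5)! = 6,720.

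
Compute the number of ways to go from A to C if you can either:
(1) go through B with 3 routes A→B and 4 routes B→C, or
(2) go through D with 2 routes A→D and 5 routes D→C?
22

Explanation: Route via B: 3×4=12. Route via D: 2×5=10. Total: 22.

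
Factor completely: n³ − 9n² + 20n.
n³ − 9n² + 20n = n(n² − 9n + 20) = n(n − 4)(n − 5).
Final answer: n(n − 4)(n − 5)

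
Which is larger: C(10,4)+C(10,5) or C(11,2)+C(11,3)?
C(10,4)+C(10,5)

Reasoning: First=462, Second=220.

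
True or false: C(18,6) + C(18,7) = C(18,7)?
Pascal's identity gives C(19,7) = 50,388, whereas C(18,7) = 31,824.

Answer: False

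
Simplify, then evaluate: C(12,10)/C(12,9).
3/10

Reasoning: C(n,k+1)/C(n,k) = (n−k)/(k+1). Here (12−9)/(9+1) = 3/10 = 3/10.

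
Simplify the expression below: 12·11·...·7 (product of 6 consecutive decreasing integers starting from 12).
This is P(12,6) = 12!/(6)! = 665,280.

Answer: 665,280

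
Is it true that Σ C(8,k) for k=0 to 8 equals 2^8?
Binomial theorem: Σ C(8,k) = (1+1)^8 = 2^8 = 256; RHS 2^8 = 256.

Answer: True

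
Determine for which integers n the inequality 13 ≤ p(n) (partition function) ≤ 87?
7, 8, 9, 10, 11, 12

Tabulating p(n) via p(n) = p(n−1) + p(n−2) − p(n−5) − p(n−7) + …: p(6)=11; p(7)=15; p(8)=22; p(9)=30; p(10)=42; p(11)=56; p(12)=77; p(13)=101. So valid n = 7, 8, 9, 10, 11, 12.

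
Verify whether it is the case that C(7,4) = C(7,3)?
True

Reasoning: Symmetry C(n,k) = C(n,n-k): C(7,4) = 35 and C(7,3) = 35. Both sides agree, so the statement holds.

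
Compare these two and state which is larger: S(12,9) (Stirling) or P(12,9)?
P(12,9)
S(12,9) = 9·S(11,9) + S(11,8) = 9·1,155 + 11,880 = 22,275; P(12,9) = 79,833,600.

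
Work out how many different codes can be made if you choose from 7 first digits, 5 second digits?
35

Solution: By the multiplication principle: 7 × 5 = 35.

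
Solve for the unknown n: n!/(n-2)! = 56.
8

n!/(n-2)! = n×(n-1), a product of 2 consecutive integers ≈ (n−0.5)^2. 56^(1/2) + 0.5 ≈ 8.0; check n = 8: 8×7 = 56 ✓. So n = 8.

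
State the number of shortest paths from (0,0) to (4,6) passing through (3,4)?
To (3,4): C(7,3)=35. From there: C(3,1)=3. Total: 105.
Final answer: 105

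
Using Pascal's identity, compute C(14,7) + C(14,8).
C(14,7) + C(14,8) = C(15,8) = 6,435.

Answer: 6,435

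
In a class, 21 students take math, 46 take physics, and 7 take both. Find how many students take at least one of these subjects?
60

Working:
|A∪B| = |A|+|B|-|A∩B| = 21+46-7 = 60.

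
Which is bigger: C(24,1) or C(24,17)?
C(24,17)
C(24,1)=24, C(24,17)=346,104.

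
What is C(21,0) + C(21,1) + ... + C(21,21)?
2,097,152

Explanation: Sum of binomial coefficients = 2^21 = 2,097,152.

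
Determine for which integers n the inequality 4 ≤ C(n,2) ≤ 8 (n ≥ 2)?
4

Explanation: C(3,2)=3; C(4,2)=6; C(5,2)=10. So valid n = 4.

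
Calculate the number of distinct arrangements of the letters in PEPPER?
Word has 6 letters (P=3, E=2, R=1). Arrangements: 6!/Π(k!) = 60.

Answer: 60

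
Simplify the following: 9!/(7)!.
72

This equals 9×8 = 72.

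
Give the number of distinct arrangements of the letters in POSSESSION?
75,600
Word has 10 letters (P=1, O=2, S=4, E=1, I=1, N=1). Arrangements: 10!/Π(k!) = 75,600.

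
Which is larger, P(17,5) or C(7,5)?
P(17,5)

Solution: P(17,5)=742,560, C(7,5)=21.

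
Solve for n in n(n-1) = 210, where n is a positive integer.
15

Solution: n² − n − 210 = 0, so n = (1 ± √(1 + 4·210))/2 = (1 ± √841)/2 = (1 ± 29)/2, i.e. n = 15 or n = -14. Taking the positive root, n = 15 (check: 15×14 = 210).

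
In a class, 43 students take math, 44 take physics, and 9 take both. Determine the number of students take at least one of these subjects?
|A∪B| = |A|+|B|-|A∩B| = 43+44-9 = 78.
Final answer: 78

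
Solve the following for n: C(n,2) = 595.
35

Reasoning: C(n,2) = n(n−1)/2! is increasing in n, and n(n−1) = 2!·595 = 1,190 ≈ (n−0.5)^2 gives n ≈ 35.0. Check: C(33,2) = 528, C(34,2) = 561, C(35,2) = 595 ✓. So n = 35.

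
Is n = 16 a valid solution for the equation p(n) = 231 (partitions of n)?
Yes

Reasoning: Pentagonal recurrence p(n) = p(n−1) + p(n−2) − p(n−5) − p(n−7) + …: p(16) = p(15) + p(14) − p(11) − p(9) + p(4) + p(1) = 176 + 135 − 56 − 30 + 5 + 1 = 231, which equals 231.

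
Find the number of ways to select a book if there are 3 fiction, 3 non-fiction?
6

Explanation: By the addition principle: 3 + 3 = 6.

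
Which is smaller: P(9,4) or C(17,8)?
P(9,4)

Solution: P(9,4)=3,024, C(17,8)=24,310.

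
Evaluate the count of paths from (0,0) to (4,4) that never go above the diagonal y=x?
14

Reasoning: Counted by the Catalan number C_4: C_4 = C(8,4)/(4+1) = 70/5 = 14.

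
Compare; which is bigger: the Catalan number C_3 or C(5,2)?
C(5,2)

C_3 = C(6,3)/(3+1) = 20/4 = 5; C(5,2) = 10.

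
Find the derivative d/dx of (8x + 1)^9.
72(8x + 1)^8

Explanation: Chain rule: 9(8x+1)^{8} × 8 = 72(8x+1)^{8}.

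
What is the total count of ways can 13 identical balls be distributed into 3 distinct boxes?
105

Solution: C(13+3-1, 3-1) = C(15, 2) = 105.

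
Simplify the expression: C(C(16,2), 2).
7,140

Reasoning: C(16,2) = 120, then C(120, 2) = 7,140.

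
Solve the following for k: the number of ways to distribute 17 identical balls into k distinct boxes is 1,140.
4
Stars and bars: the count is C(17+k−1, k−1), increasing in k. k=2: C(18,1) = 18, k=3: C(19,2) = 171, k=4: C(20,3) = 1,140 ✓. So k = 4.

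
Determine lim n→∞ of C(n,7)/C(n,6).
∞

Solution: C(n,7)/C(n,6) = (n-6)/7 → ∞ as n → ∞.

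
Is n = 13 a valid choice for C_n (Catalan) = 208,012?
No
C_13 = C(26,13)/(13+1) = 10,400,600/14 = 742,900, which does not equal 208,012.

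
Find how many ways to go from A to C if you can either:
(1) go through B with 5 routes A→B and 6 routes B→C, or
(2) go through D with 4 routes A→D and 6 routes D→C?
Route via B: 5×6=30. Route via D: 4×6=24. Total: 54.
Final answer: 54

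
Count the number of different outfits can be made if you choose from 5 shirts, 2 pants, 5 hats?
50

By the multiplication principle: 5 × 2 × 5 = 50.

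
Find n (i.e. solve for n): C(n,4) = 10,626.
24

Explanation: C(n,4) = n(n−1)(n−2)(n−3)/4! is increasing in n, and n(n−1)(n−2)(n−3) = 4!·10,626 = 255,024 ≈ (n−1.5)^4 gives n ≈ 24.0. Check: C(22,4) = 7,315, C(23,4) = 8,855, C(24,4) = 10,626 ✓. So n = 24.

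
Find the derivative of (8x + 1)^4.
32(8x + 1)^3
Chain rule: 4(8x+1)^{3} × 8 = 32(8x+1)^{3}.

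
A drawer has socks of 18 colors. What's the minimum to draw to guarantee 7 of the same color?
109

Worst case: 6 of each = 108. One more: 109.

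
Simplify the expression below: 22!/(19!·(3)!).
This is C(22,19) = 1,540.
Final answer: 1,540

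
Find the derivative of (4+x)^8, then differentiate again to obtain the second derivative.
56(4+x)^6

Working:
First derivative: 8(4+x)^{7}. Second derivative: 8·7·(4+x)^{6} = 56(4+x)^{6}.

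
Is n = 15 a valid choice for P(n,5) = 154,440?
No

Explanation: P(15,5) = 15·14·13·12·11 = 360,360, which does not equal 154,440.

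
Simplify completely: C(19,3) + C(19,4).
4,845

By Pascal's identity: C(20,4) = 4,845.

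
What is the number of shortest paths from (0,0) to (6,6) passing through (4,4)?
To (4,4): C(8,4)=70. From there: C(4,2)=6. Total: 420.

Answer: 420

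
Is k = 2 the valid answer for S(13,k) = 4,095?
S(13,2) = 2·S(12,2) + S(12,1) = 2·2,047 + 1 = 4,095, which equals 4,095.
Final answer: Yes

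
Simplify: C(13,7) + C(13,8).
3,003

Working:
By Pascal's identity: C(14,8) = 3,003.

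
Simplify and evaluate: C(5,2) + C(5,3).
20

Working:
By Pascal's identity: C(6,3) = 20.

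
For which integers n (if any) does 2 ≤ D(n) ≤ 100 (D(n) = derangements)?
3, 4, 5

Explanation: Using D(n) = (n−1)[D(n−1) + D(n−2)] with D(1)=0, D(2)=1: D(2)=1; D(3)=2; D(4)=9; D(5)=44; D(6)=265. So valid n = 3, 4, 5.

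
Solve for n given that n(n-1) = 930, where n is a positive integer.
31
n² − n − 930 = 0, so n = (1 ± √(1 + 4·930))/2 = (1 ± √3,721)/2 = (1 ± 61)/2, i.e. n = 31 or n = -30. Taking the positive root, n = 31 (check: 31×30 = 930).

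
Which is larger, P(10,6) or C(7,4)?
P(10,6)

P(10,6)=151,200, C(7,4)=35.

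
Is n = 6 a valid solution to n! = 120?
No
6! = 6·5! = 6·120 = 720, which does not equal 120.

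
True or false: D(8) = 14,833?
True

Derangements of 8 elements: D(8) = (8-1)·[D(7) + D(6)] = 7·[1,854 + 265] = 14,833.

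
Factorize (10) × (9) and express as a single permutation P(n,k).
P(10,2) = 10!/(8)!

Reasoning: Product of 2 consecutive descending integers starting at 10: P(10,2) = 10!/8! = 90.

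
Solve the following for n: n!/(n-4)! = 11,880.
n!/(n-4)! = n×(n-1)×(n-2)×(n-3), a product of 4 consecutive integers ≈ (n−1.5)^4. 11,880^(1/4) + 1.5 ≈ 11.9; check n = 12: 12×11×10×9 = 11,880 ✓. So n = 12.
Final answer: 12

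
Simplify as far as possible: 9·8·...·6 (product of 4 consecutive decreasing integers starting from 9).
This is P(9,4) = 9!/(5)! = 3,024.

Answer: 3,024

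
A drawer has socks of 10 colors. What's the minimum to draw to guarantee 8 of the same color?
71

Solution: Worst case: 7 of each = 70. One more: 71.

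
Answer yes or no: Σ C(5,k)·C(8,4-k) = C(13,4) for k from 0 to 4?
Vandermonde's identity gives C(13,4) = 715; RHS C(13,4) = 715.
Final answer: Yes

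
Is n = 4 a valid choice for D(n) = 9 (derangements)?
Yes

Working:
D(4) = (4-1)·[D(3) + D(2)] = 3·[2 + 1] = 9, which equals 9.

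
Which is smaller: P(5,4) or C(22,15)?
P(5,4)

Explanation: P(5,4)=120, C(22,15)=170,544.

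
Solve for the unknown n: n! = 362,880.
9

Reasoning: n! is strictly increasing. 7! = 5,040, 8! = 40,320, 9! = 362,880 ✓. So n = 9.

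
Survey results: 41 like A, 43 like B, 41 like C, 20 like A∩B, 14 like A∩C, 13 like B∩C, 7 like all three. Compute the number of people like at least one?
|A∪B∪C| = 41+43+41-20-14-13+7 = 85.

Answer: 85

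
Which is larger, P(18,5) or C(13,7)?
P(18,5)

Reasoning: P(18,5)=1,028,160, C(13,7)=1,716.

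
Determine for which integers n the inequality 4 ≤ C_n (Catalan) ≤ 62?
3, 4, 5

Explanation: C_2=2; C_3=5; C_4=14; C_5=42; C_6=132. So valid n = 3, 4, 5.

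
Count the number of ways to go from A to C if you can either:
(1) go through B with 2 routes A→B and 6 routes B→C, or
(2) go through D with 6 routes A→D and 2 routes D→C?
24

Working:
Route via B: 2×6=12. Route via D: 6×2=12. Total: 24.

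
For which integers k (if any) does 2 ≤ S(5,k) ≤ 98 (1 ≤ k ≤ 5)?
2, 3, 4

Explanation: S(5,1)=1; S(5,2)=15; S(5,3)=25; S(5,4)=10; S(5,5)=1. So valid k = 2, 3, 4.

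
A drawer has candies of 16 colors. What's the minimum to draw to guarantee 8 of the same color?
113

Working:
Worst case: 7 of each = 112. One more: 113.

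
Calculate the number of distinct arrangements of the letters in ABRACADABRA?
83,160

Explanation: Word has 11 letters (A=5, B=2, R=2, C=1, D=1). Arrangements: 11!/Π(k!) = 83,160.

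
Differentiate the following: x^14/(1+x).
(14x^13(1+x) - x^14)/(1+x)²

Reasoning: Quotient rule: [14x^{13}(1+x) - x^14]/(1+x)².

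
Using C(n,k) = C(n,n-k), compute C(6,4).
C(6,4) = C(6,2) = 15.
Final answer: 15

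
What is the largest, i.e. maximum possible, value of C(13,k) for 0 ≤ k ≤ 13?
1,716

Maximum at k = 6 or k = 7: C(13,6) = 1,716.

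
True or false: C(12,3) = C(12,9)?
True

Reasoning: C(12,3) = C(12,12-3) by the symmetry property; both equal 220.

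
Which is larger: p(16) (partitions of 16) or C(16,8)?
Pentagonal recurrence p(n) = p(n−1) + p(n−2) − p(n−5) − p(n−7) + …: p(16) = p(15) + p(14) − p(11) − p(9) + p(4) + p(1) = 176 + 135 − 56 − 30 + 5 + 1 = 231; C(16,8) = 12,870.
Final answer: C(16,8)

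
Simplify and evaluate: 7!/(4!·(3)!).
This is C(7,4) = 35.

Answer: 35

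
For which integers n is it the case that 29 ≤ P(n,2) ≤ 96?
6, 7, 8, 9, 10

Explanation: P(5,2)=20; P(6,2)=30; P(7,2)=42; P(8,2)=56; P(9,2)=72; P(10,2)=90; P(11,2)=110. So valid n = 6, 7, 8, 9, 10.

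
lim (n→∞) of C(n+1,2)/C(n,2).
1
Both numerator and denominator grow as n^2/2! for large n, so the ratio → 1.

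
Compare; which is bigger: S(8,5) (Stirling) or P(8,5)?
P(8,5)

S(8,5) = 5·S(7,5) + S(7,4) = 5·140 + 350 = 1,050; P(8,5) = 6,720.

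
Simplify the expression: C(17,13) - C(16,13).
C(17,13) - C(16,13) = C(16,12) = 1,820.

Answer: 1,820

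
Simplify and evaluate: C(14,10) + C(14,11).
1,365

Working:
By Pascal's identity: C(15,11) = 1,365.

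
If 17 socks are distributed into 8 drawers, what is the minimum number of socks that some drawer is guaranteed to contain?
3

Working:
Pigeonhole: ⌈17/8⌉ = 3.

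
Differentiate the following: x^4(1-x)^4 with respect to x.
4x^3(1-x)^4 - 4x^4(1-x)^3

Working:
Product rule: 4x^{3}(1-x)^{4} + x^4·(-4)(1-x)^{3}.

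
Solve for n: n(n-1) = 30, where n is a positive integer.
6

Reasoning: n² − n − 30 = 0, so n = (1 ± √(1 + 4·30))/2 = (1 ± √121)/2 = (1 ± 11)/2, i.e. n = 6 or n = -5. Taking the positive root, n = 6 (check: 6×5 = 30).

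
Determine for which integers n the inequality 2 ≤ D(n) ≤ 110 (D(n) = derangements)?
3, 4, 5

Solution: Using D(n) = (n−1)[D(n−1) + D(n−2)] with D(1)=0, D(2)=1: D(2)=1; D(3)=2; D(4)=9; D(5)=44; D(6)=265. So valid n = 3, 4, 5.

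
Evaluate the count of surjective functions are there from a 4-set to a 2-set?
14
Onto functions = 2! × S(4,2)
First compute S(4,2) via recurrence:
Using the Stirling recurrence: S(n,k) = k·S(n-1,k) + S(n-1,k-1)
S(4,2) = 2·S(3,2) + S(3,1)
         = 2·3 + 1
         = 6 + 1
         = 7
Then: 2 × 7 = 14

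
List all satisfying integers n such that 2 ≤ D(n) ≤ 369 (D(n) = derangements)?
Using D(n) = (n−1)[D(n−1) + D(n−2)] with D(1)=0, D(2)=1: D(2)=1; D(3)=2; D(4)=9; D(5)=44; D(6)=265; D(7)=1,854. So valid n = 3, 4, 5, 6.

Answer: 3, 4, 5, 6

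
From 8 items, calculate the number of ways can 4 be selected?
70

Solution: C(8,4) = 8! / (4! × (8-4)!)
         = 8! / (4! × 4!)
         = 70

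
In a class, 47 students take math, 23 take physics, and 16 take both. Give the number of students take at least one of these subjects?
54
|A∪B| = |A|+|B|-|A∩B| = 47+23-16 = 54.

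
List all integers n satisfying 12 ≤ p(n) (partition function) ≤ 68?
7, 8, 9, 10, 11

Explanation: Tabulating p(n) via p(n) = p(n−1) + p(n−2) − p(n−5) − p(n−7) + …: p(6)=11; p(7)=15; p(8)=22; p(9)=30; p(10)=42; p(11)=56; p(12)=77. So valid n = 7, 8, 9, 10, 11.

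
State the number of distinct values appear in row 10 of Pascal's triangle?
Row 10 has entries C(10,0)..C(10,10); by symmetry C(10,k)=C(10,10-k), giving 6 distinct values.
Final answer: 6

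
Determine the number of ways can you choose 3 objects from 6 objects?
20

C(6,3) = 6! / (3! × (6-3)!)
         = 6! / (3! × 3!)
         = 20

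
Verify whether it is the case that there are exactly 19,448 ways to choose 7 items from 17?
True

Explanation: C(17,7) = 19,448.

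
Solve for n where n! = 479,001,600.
12

Explanation: n! is strictly increasing. 10! = 3,628,800, 11! = 39,916,800, 12! = 479,001,600 ✓. So n = 12.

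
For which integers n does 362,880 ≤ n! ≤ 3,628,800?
9, 10

Reasoning: n! is strictly increasing; 9! = 362,880 and 10! = 3,628,800, so valid n = 9, 10.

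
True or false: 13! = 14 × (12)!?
13! = 13 × 12! = 6,227,020,800, but 14 × 12! = 6,706,022,400.

Answer: False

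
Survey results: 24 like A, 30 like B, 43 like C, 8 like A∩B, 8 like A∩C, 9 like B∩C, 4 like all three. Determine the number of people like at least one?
76

|A∪B∪C| = 24+30+43-8-8-9+4 = 76.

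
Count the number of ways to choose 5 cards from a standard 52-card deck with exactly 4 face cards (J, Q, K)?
12 face cards and 40 non-face cards: C(12,4) × C(40,1) = 495 × 40 = 19,800.
Final answer: 19,800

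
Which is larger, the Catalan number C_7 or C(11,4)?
C_7

Explanation: C_7 = C(14,7)/(7+1) = 3,432/8 = 429; C(11,4) = 330.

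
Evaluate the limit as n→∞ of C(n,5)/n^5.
1/120

Solution: C(n,5) ≈ n^5/5! for large n. Limit = 1/5! = 1/120.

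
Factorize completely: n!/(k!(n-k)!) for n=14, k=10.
C(14,10) = 1,001

This is the binomial coefficient C(14,10) = 1,001.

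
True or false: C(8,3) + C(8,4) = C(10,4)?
Pascal's identity gives C(9,4) = 126, whereas C(10,4) = 210.

Answer: False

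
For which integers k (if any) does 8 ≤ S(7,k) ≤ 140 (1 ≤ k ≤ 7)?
2, 5, 6
S(7,1)=1; S(7,2)=63; S(7,3)=301; S(7,4)=350; S(7,5)=140; S(7,6)=21; S(7,7)=1. So valid k = 2, 5, 6.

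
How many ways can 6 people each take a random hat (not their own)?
265

Solution: Using D(n) = (n-1)[D(n-1) + D(n-2)]:
D(6) = (6-1) × [D(5) + D(4)]
      = 5 × [44 + 9]
      = 5 × 53
      = 265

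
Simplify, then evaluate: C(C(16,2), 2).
7,140

Working:
C(16,2) = 120, then C(120, 2) = 7,140.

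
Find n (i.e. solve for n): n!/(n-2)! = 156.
n!/(n-2)! = n×(n-1), a product of 2 consecutive integers ≈ (n−0.5)^2. 156^(1/2) + 0.5 ≈ 13.0; check n = 13: 13×12 = 156 ✓. So n = 13.
Final answer: 13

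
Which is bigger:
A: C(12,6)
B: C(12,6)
A=C(12,6)=924, B=C(12,6)=924.

Answer: Equal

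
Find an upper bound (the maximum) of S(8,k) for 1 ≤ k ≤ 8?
1,701

Working:
Row S(8,k) for k = 1..8 (via S(n,k) = k·S(n−1,k) + S(n−1,k−1)): 1, 127, 966, 1,701, 1,050, 266, 28, 1. The row is unimodal; maximum at k = 4: 1,701.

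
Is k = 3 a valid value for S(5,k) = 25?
Yes

Reasoning: S(5,3) = 3·S(4,3) + S(4,2) = 3·6 + 7 = 25, which equals 25.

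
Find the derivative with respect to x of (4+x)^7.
7(4+x)^6

Solution: Using the power rule: d/dx (4+x)^7 = 7(4+x)^{6}.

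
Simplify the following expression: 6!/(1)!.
This equals 6×5×...×2 = 720.
Final answer: 720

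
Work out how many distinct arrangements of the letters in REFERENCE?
7,560

Working:
Word has 9 letters (R=2, E=4, F=1, N=1, C=1). Arrangements: 9!/Π(k!) = 7,560.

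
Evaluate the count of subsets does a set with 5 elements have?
32

Solution: Each element can be included or excluded: 2^5 = 32.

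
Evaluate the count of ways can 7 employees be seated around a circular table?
Circular arrangements: (7-1)! = 720.
Final answer: 720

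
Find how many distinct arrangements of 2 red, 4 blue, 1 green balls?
Multinomial: 7!/(2! × 4! × 1!) = 105.

Answer: 105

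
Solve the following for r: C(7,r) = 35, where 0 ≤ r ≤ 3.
3
C(7,r) is increasing for 0 ≤ r ≤ 3. Stepping up (C(7,r+1) = C(7,r)·(7−r)/(r+1)): C(7,1) = 7, C(7,2) = 21, C(7,3) = 35 ✓. So r = 3.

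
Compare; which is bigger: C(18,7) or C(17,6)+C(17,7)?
Equal

Reasoning: By Pascal's identity: C(18,7) = C(17,6)+C(17,7) = 31,824. Equal.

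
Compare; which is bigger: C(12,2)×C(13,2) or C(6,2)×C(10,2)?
C(12,2)×C(13,2)

Solution: C(12,2)×C(13,2)=5,148, C(6,2)×C(10,2)=675.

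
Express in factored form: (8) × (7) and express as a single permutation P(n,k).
P(8,2) = 8!/(6)!

Working:
Product of 2 consecutive descending integers starting at 8: P(8,2) = 8!/6! = 56.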